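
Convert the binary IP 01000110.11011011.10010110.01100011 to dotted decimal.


01000110 = 70
11011011 = 219
10010110 = 150
01100011 = 99
IP: 70.219.150.99


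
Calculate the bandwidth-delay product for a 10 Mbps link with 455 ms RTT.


BDP = bandwidth * RTT
= 10 Mbps * 455 ms
= 10 * 1e6 * 455 / 1000 bits
= 4550000 bits
= 568750 bytes
= 555.4199 KB
BDP = 4550000 bits (568750 bytes)


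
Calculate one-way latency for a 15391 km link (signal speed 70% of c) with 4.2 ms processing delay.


Speed = 0.7 * 3e5 km/s = 210000 km/s
Propagation delay = 15391 / 210000 = 0.0733 s = 73.2905 ms
Processing delay = 4.2 ms
Total one-way latency = 77.4905 ms


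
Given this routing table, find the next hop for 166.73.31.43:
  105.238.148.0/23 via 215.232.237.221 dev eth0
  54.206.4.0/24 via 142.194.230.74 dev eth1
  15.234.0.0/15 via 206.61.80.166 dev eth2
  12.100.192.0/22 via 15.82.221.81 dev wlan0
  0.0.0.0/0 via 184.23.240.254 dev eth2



Longest prefix match for 166.73.31.43:
  /23 105.238.148.0: no
  /24 54.206.4.0: no
  /15 15.234.0.0: no
  /22 12.100.192.0: no
  /0 0.0.0.0: MATCH
Selected: next-hop 184.23.240.254 via eth2 (matched /0)


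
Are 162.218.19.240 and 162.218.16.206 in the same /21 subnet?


Mask: 255.255.248.0
162.218.19.240 AND mask = 162.218.16.0
162.218.16.206 AND mask = 162.218.16.0
Yes, same subnet (162.218.16.0)


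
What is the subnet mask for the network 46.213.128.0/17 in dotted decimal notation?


/17 means 17 network bits, 15 host bits
Binary: 11111111111111111000000000000000
Mask: 255.255.128.0


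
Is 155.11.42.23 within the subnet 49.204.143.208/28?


Subnet network: 49.204.143.208
Test IP AND mask: 155.11.42.16
No, 155.11.42.23 is not in 49.204.143.208/28


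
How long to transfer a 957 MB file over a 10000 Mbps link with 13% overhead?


Effective throughput = 10000 * (1 - 13/100) = 8700 Mbps
File size in Mb = 957 * 8 = 7656 Mb
Time = 7656 / 8700
Time = 0.88 seconds


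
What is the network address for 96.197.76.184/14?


IP:   01100000.11000101.01001100.10111000
Mask: 11111111.11111100.00000000.00000000
AND operation:
Net:  01100000.11000100.00000000.00000000
Network: 96.196.0.0/14


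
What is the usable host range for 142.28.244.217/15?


Network: 142.28.0.0
Broadcast: 142.29.255.255
First usable = network + 1
Last usable = broadcast - 1
Range: 142.28.0.1 to 142.29.255.254


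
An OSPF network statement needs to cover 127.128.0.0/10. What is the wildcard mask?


Subnet mask: 255.192.0.0
Wildcard = 255.255.255.255 - subnet mask
255 - 255 = 0
255 - 192 = 63
255 - 0 = 255
255 - 0 = 255
Wildcard: 0.63.255.255


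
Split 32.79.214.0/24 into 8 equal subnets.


New prefix = 24 + 3 = 27
Each subnet has 32 addresses
  32.79.214.0/27
  32.79.214.32/27
  32.79.214.64/27
  32.79.214.96/27
  32.79.214.128/27
  32.79.214.160/27
  32.79.214.192/27
  32.79.214.224/27
Subnets: 32.79.214.0/27, 32.79.214.32/27, 32.79.214.64/27, 32.79.214.96/27, 32.79.214.128/27, 32.79.214.160/27, 32.79.214.192/27, 32.79.214.224/27


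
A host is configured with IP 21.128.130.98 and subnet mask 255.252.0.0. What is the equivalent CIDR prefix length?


Binary: 11111111.11111100.00000000.00000000
Count leading 1s
Prefix: /14


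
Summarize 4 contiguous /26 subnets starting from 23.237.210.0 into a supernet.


Original prefix: /26
Number of subnets: 4 = 2^2
New prefix = 26 - 2 = 24
Supernet: 23.237.210.0/24


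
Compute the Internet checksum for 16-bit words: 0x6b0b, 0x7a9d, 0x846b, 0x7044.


Sum all words (with carry folding):
+ 0x6b0b = 0x6b0b
+ 0x7a9d = 0xe5a8
+ 0x846b = 0x6a14
+ 0x7044 = 0xda58
One's complement: ~0xda58
Checksum = 0x25a7


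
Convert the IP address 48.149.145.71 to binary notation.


48 = 00110000
149 = 10010101
145 = 10010001
71 = 01000111
Binary: 00110000.10010101.10010001.01000111


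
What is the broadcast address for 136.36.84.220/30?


Network: 136.36.84.220/30
Host bits = 2
Set all host bits to 1:
Broadcast: 136.36.84.223


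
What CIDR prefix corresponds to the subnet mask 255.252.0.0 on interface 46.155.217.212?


Binary: 11111111.11111100.00000000.00000000
Count leading 1s
Prefix: /14


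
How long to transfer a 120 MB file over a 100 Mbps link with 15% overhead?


Effective throughput = 100 * (1 - 15/100) = 85 Mbps
File size in Mb = 120 * 8 = 960 Mb
Time = 960 / 85
Time = 11.2941 seconds


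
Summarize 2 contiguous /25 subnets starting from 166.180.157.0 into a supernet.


Original prefix: /25
Number of subnets: 2 = 2^1
New prefix = 25 - 1 = 24
Supernet: 166.180.157.0/24


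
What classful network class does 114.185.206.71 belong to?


First octet: 114
Binary: 01110010
0xxxxxxx -> Class A (1-126)
Class A, default mask 255.0.0.0 (/8)


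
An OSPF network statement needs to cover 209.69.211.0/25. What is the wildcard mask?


Subnet mask: 255.255.255.128
Wildcard = 255.255.255.255 - subnet mask
255 - 255 = 0
255 - 255 = 0
255 - 255 = 0
255 - 128 = 127
Wildcard: 0.0.0.127


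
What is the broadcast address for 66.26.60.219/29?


Network: 66.26.60.216/29
Host bits = 3
Set all host bits to 1:
Broadcast: 66.26.60.223


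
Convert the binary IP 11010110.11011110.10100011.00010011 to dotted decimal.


11010110 = 214
11011110 = 222
10100011 = 163
00010011 = 19
IP: 214.222.163.19


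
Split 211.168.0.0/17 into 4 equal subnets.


New prefix = 17 + 2 = 19
Each subnet has 8192 addresses
  211.168.0.0/19
  211.168.32.0/19
  211.168.64.0/19
  211.168.96.0/19
Subnets: 211.168.0.0/19, 211.168.32.0/19, 211.168.64.0/19, 211.168.96.0/19


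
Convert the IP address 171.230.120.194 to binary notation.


171 = 10101011
230 = 11100110
120 = 01111000
194 = 11000010
Binary: 10101011.11100110.01111000.11000010


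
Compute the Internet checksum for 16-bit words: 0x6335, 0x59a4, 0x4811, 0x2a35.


Sum all words (with carry folding):
+ 0x6335 = 0x6335
+ 0x59a4 = 0xbcd9
+ 0x4811 = 0x04eb
+ 0x2a35 = 0x2f20
One's complement: ~0x2f20
Checksum = 0xd0df


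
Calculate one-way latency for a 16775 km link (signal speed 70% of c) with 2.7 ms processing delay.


Speed = 0.7 * 3e5 km/s = 210000 km/s
Propagation delay = 16775 / 210000 = 0.0799 s = 79.881 ms
Processing delay = 2.7 ms
Total one-way latency = 82.581 ms


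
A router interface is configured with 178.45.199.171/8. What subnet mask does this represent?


/8 means 8 network bits, 24 host bits
Binary: 11111111000000000000000000000000
Mask: 255.0.0.0


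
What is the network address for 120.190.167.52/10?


IP:   01111000.10111110.10100111.00110100
Mask: 11111111.11000000.00000000.00000000
AND operation:
Net:  01111000.10000000.00000000.00000000
Network: 120.128.0.0/10


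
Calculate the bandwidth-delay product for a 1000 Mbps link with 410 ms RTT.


BDP = bandwidth * RTT
= 1000 Mbps * 410 ms
= 1000 * 1e6 * 410 / 1000 bits
= 410000000 bits
= 51250000 bytes
= 50048.8281 KB
BDP = 410000000 bits (51250000 bytes)


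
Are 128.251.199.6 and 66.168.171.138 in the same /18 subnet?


Mask: 255.255.192.0
128.251.199.6 AND mask = 128.251.192.0
66.168.171.138 AND mask = 66.168.128.0
No, different subnets (128.251.192.0 vs 66.168.128.0)


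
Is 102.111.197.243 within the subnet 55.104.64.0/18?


Subnet network: 55.104.64.0
Test IP AND mask: 102.111.192.0
No, 102.111.197.243 is not in 55.104.64.0/18


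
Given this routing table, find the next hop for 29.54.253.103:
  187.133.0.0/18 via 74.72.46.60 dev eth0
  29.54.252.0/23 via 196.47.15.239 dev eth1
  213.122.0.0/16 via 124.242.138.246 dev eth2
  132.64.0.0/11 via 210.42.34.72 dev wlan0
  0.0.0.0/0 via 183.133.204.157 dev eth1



Longest prefix match for 29.54.253.103:
  /18 187.133.0.0: no
  /23 29.54.252.0: MATCH
  /16 213.122.0.0: no
  /11 132.64.0.0: no
  /0 0.0.0.0: MATCH
Selected: next-hop 196.47.15.239 via eth1 (matched /23)


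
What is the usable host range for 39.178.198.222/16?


Network: 39.178.0.0
Broadcast: 39.178.255.255
First usable = network + 1
Last usable = broadcast - 1
Range: 39.178.0.1 to 39.178.255.254


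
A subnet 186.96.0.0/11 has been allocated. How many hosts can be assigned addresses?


Host bits = 32 - 11 = 21
Total addresses = 2^21 = 2097152
Usable = total - 2 (network and broadcast)
Usable hosts: 2097150


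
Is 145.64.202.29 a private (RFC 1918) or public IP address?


RFC 1918 private ranges:
  10.0.0.0/8 (10.0.0.0 - 10.255.255.255)
  172.16.0.0/12 (172.16.0.0 - 172.31.255.255)
  192.168.0.0/16 (192.168.0.0 - 192.168.255.255)
Public (not in any RFC 1918 range)


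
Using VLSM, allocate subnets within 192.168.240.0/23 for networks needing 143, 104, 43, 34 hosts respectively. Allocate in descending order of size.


143 hosts -> /24 (254 usable): 192.168.240.0/24
104 hosts -> /25 (126 usable): 192.168.241.0/25
43 hosts -> /26 (62 usable): 192.168.241.128/26
34 hosts -> /26 (62 usable): 192.168.241.192/26
Allocation: 192.168.240.0/24 (143 hosts, 254 usable); 192.168.241.0/25 (104 hosts, 126 usable); 192.168.241.128/26 (43 hosts, 62 usable); 192.168.241.192/26 (34 hosts, 62 usable)


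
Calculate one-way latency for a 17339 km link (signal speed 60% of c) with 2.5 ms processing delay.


Speed = 0.6 * 3e5 km/s = 180000 km/s
Propagation delay = 17339 / 180000 = 0.0963 s = 96.3278 ms
Processing delay = 2.5 ms
Total one-way latency = 98.8278 ms


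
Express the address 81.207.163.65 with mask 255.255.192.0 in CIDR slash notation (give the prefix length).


Binary: 11111111.11111111.11000000.00000000
Count leading 1s
Prefix: /18


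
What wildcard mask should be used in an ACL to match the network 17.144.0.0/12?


Subnet mask: 255.240.0.0
Wildcard = 255.255.255.255 - subnet mask
255 - 255 = 0
255 - 240 = 15
255 - 0 = 255
255 - 0 = 255
Wildcard: 0.15.255.255


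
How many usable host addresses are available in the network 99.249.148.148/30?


Host bits = 32 - 30 = 2
Total addresses = 2^2 = 4
Usable = total - 2 (network and broadcast)
Usable hosts: 2


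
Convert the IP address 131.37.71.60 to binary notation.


131 = 10000011
37 = 00100101
71 = 01000111
60 = 00111100
Binary: 10000011.00100101.01000111.00111100


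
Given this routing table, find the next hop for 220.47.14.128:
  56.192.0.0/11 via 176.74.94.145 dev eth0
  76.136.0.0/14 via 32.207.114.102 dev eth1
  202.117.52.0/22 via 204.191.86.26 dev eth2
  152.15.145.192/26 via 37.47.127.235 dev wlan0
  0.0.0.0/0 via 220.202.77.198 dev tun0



Longest prefix match for 220.47.14.128:
  /11 56.192.0.0: no
  /14 76.136.0.0: no
  /22 202.117.52.0: no
  /26 152.15.145.192: no
  /0 0.0.0.0: MATCH
Selected: next-hop 220.202.77.198 via tun0 (matched /0)


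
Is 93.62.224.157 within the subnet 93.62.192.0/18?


Subnet network: 93.62.192.0
Test IP AND mask: 93.62.192.0
Yes, 93.62.224.157 is in 93.62.192.0/18


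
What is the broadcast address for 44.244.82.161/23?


Network: 44.244.82.0/23
Host bits = 9
Set all host bits to 1:
Broadcast: 44.244.83.255


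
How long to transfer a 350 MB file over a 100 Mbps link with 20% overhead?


Effective throughput = 100 * (1 - 20/100) = 80 Mbps
File size in Mb = 350 * 8 = 2800 Mb
Time = 2800 / 80
Time = 35 seconds


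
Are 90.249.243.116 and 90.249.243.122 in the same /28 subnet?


Mask: 255.255.255.240
90.249.243.116 AND mask = 90.249.243.112
90.249.243.122 AND mask = 90.249.243.112
Yes, same subnet (90.249.243.112)


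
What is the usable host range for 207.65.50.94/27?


Network: 207.65.50.64
Broadcast: 207.65.50.95
First usable = network + 1
Last usable = broadcast - 1
Range: 207.65.50.65 to 207.65.50.94


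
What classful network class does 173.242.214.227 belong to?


First octet: 173
Binary: 10101101
10xxxxxx -> Class B (128-191)
Class B, default mask 255.255.0.0 (/16)


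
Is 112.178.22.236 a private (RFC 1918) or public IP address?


RFC 1918 private ranges:
  10.0.0.0/8 (10.0.0.0 - 10.255.255.255)
  172.16.0.0/12 (172.16.0.0 - 172.31.255.255)
  192.168.0.0/16 (192.168.0.0 - 192.168.255.255)
Public (not in any RFC 1918 range)


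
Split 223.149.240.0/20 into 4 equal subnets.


New prefix = 20 + 2 = 22
Each subnet has 1024 addresses
  223.149.240.0/22
  223.149.244.0/22
  223.149.248.0/22
  223.149.252.0/22
Subnets: 223.149.240.0/22, 223.149.244.0/22, 223.149.248.0/22, 223.149.252.0/22


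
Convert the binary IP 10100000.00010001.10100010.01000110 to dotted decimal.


10100000 = 160
00010001 = 17
10100010 = 162
01000110 = 70
IP: 160.17.162.70


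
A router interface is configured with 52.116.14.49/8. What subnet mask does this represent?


/8 means 8 network bits, 24 host bits
Binary: 11111111000000000000000000000000
Mask: 255.0.0.0


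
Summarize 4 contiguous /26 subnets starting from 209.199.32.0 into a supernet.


Original prefix: /26
Number of subnets: 4 = 2^2
New prefix = 26 - 2 = 24
Supernet: 209.199.32.0/24


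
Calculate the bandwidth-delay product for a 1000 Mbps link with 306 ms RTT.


BDP = bandwidth * RTT
= 1000 Mbps * 306 ms
= 1000 * 1e6 * 306 / 1000 bits
= 306000000 bits
= 38250000 bytes
= 37353.5156 KB
BDP = 306000000 bits (38250000 bytes)


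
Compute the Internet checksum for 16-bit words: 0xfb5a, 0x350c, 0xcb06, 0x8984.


Sum all words (with carry folding):
+ 0xfb5a = 0xfb5a
+ 0x350c = 0x3067
+ 0xcb06 = 0xfb6d
+ 0x8984 = 0x84f2
One's complement: ~0x84f2
Checksum = 0x7b0d


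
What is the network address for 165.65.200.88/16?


IP:   10100101.01000001.11001000.01011000
Mask: 11111111.11111111.00000000.00000000
AND operation:
Net:  10100101.01000001.00000000.00000000
Network: 165.65.0.0/16


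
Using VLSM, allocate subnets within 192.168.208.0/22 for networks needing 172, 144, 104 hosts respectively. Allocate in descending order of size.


172 hosts -> /24 (254 usable): 192.168.208.0/24
144 hosts -> /24 (254 usable): 192.168.209.0/24
104 hosts -> /25 (126 usable): 192.168.210.0/25
Allocation: 192.168.208.0/24 (172 hosts, 254 usable); 192.168.209.0/24 (144 hosts, 254 usable); 192.168.210.0/25 (104 hosts, 126 usable)


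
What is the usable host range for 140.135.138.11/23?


Network: 140.135.138.0
Broadcast: 140.135.139.255
First usable = network + 1
Last usable = broadcast - 1
Range: 140.135.138.1 to 140.135.139.254


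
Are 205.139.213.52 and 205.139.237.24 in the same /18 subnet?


Mask: 255.255.192.0
205.139.213.52 AND mask = 205.139.192.0
205.139.237.24 AND mask = 205.139.192.0
Yes, same subnet (205.139.192.0)


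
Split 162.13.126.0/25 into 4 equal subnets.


New prefix = 25 + 2 = 27
Each subnet has 32 addresses
  162.13.126.0/27
  162.13.126.32/27
  162.13.126.64/27
  162.13.126.96/27
Subnets: 162.13.126.0/27, 162.13.126.32/27, 162.13.126.64/27, 162.13.126.96/27


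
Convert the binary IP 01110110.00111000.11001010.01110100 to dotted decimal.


01110110 = 118
00111000 = 56
11001010 = 202
01110100 = 116
IP: 118.56.202.116


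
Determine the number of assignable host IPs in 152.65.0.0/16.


Host bits = 32 - 16 = 16
Total addresses = 2^16 = 65536
Usable = total - 2 (network and broadcast)
Usable hosts: 65534


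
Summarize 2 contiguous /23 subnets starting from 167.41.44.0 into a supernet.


Original prefix: /23
Number of subnets: 2 = 2^1
New prefix = 23 - 1 = 22
Supernet: 167.41.44.0/22


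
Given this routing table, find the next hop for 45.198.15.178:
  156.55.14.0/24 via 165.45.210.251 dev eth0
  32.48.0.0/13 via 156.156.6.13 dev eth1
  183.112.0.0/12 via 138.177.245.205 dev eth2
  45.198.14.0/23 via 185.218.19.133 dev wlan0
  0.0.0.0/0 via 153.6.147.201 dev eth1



Longest prefix match for 45.198.15.178:
  /24 156.55.14.0: no
  /13 32.48.0.0: no
  /12 183.112.0.0: no
  /23 45.198.14.0: MATCH
  /0 0.0.0.0: MATCH
Selected: next-hop 185.218.19.133 via wlan0 (matched /23)


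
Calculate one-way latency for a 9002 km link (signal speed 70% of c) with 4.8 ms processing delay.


Speed = 0.7 * 3e5 km/s = 210000 km/s
Propagation delay = 9002 / 210000 = 0.0429 s = 42.8667 ms
Processing delay = 4.8 ms
Total one-way latency = 47.6667 ms


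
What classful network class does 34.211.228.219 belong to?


First octet: 34
Binary: 00100010
0xxxxxxx -> Class A (1-126)
Class A, default mask 255.0.0.0 (/8)


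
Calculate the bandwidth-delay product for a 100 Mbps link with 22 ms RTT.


BDP = bandwidth * RTT
= 100 Mbps * 22 ms
= 100 * 1e6 * 22 / 1000 bits
= 2200000 bits
= 275000 bytes
= 268.5547 KB
BDP = 2200000 bits (275000 bytes)


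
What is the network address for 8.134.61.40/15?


IP:   00001000.10000110.00111101.00101000
Mask: 11111111.11111110.00000000.00000000
AND operation:
Net:  00001000.10000110.00000000.00000000
Network: 8.134.0.0/15


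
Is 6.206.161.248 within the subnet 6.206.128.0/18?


Subnet network: 6.206.128.0
Test IP AND mask: 6.206.128.0
Yes, 6.206.161.248 is in 6.206.128.0/18


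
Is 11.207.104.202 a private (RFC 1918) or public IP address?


RFC 1918 private ranges:
  10.0.0.0/8 (10.0.0.0 - 10.255.255.255)
  172.16.0.0/12 (172.16.0.0 - 172.31.255.255)
  192.168.0.0/16 (192.168.0.0 - 192.168.255.255)
Public (not in any RFC 1918 range)


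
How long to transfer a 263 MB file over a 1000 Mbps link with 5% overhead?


Effective throughput = 1000 * (1 - 5/100) = 950 Mbps
File size in Mb = 263 * 8 = 2104 Mb
Time = 2104 / 950
Time = 2.2147 seconds


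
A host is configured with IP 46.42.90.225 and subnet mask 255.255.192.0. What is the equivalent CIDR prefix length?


Binary: 11111111.11111111.11000000.00000000
Count leading 1s
Prefix: /18


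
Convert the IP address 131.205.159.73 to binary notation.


131 = 10000011
205 = 11001101
159 = 10011111
73 = 01001001
Binary: 10000011.11001101.10011111.01001001


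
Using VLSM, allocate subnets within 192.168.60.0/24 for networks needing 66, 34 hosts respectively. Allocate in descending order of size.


66 hosts -> /25 (126 usable): 192.168.60.0/25
34 hosts -> /26 (62 usable): 192.168.60.128/26
Allocation: 192.168.60.0/25 (66 hosts, 126 usable); 192.168.60.128/26 (34 hosts, 62 usable)


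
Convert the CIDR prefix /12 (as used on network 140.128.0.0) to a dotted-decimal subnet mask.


/12 means 12 network bits, 20 host bits
Binary: 11111111111100000000000000000000
Mask: 255.240.0.0


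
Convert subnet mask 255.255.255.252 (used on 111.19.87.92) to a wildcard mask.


Subnet mask: 255.255.255.252
Wildcard = 255.255.255.255 - subnet mask
255 - 255 = 0
255 - 255 = 0
255 - 255 = 0
255 - 252 = 3
Wildcard: 0.0.0.3


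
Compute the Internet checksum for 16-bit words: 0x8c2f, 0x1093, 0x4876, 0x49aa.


Sum all words (with carry folding):
+ 0x8c2f = 0x8c2f
+ 0x1093 = 0x9cc2
+ 0x4876 = 0xe538
+ 0x49aa = 0x2ee3
One's complement: ~0x2ee3
Checksum = 0xd11c


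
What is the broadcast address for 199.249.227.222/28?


Network: 199.249.227.208/28
Host bits = 4
Set all host bits to 1:
Broadcast: 199.249.227.223


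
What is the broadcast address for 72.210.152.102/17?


Network: 72.210.128.0/17
Host bits = 15
Set all host bits to 1:
Broadcast: 72.210.255.255


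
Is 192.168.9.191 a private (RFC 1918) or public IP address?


RFC 1918 private ranges:
  10.0.0.0/8 (10.0.0.0 - 10.255.255.255)
  172.16.0.0/12 (172.16.0.0 - 172.31.255.255)
  192.168.0.0/16 (192.168.0.0 - 192.168.255.255)
Private (in 192.168.0.0/16)


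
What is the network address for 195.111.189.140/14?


IP:   11000011.01101111.10111101.10001100
Mask: 11111111.11111100.00000000.00000000
AND operation:
Net:  11000011.01101100.00000000.00000000
Network: 195.108.0.0/14


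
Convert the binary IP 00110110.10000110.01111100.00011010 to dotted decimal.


00110110 = 54
10000110 = 134
01111100 = 124
00011010 = 26
IP: 54.134.124.26


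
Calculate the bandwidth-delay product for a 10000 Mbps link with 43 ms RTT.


BDP = bandwidth * RTT
= 10000 Mbps * 43 ms
= 10000 * 1e6 * 43 / 1000 bits
= 430000000 bits
= 53750000 bytes
= 52490.2344 KB
BDP = 430000000 bits (53750000 bytes)


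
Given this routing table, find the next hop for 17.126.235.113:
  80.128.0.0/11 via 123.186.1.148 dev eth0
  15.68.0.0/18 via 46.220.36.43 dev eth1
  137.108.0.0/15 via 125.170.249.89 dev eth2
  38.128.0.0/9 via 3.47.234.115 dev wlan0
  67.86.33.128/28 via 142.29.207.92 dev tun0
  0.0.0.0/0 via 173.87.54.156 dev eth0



Longest prefix match for 17.126.235.113:
  /11 80.128.0.0: no
  /18 15.68.0.0: no
  /15 137.108.0.0: no
  /9 38.128.0.0: no
  /28 67.86.33.128: no
  /0 0.0.0.0: MATCH
Selected: next-hop 173.87.54.156 via eth0 (matched /0)


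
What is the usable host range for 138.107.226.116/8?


Network: 138.0.0.0
Broadcast: 138.255.255.255
First usable = network + 1
Last usable = broadcast - 1
Range: 138.0.0.1 to 138.255.255.254


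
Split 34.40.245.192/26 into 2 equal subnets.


New prefix = 26 + 1 = 27
Each subnet has 32 addresses
  34.40.245.192/27
  34.40.245.224/27
Subnets: 34.40.245.192/27, 34.40.245.224/27


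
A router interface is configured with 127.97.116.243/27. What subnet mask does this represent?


/27 means 27 network bits, 5 host bits
Binary: 11111111111111111111111111100000
Mask: 255.255.255.224


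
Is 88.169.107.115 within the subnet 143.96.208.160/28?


Subnet network: 143.96.208.160
Test IP AND mask: 88.169.107.112
No, 88.169.107.115 is not in 143.96.208.160/28


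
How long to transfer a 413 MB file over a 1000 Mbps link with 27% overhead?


Effective throughput = 1000 * (1 - 27/100) = 730 Mbps
File size in Mb = 413 * 8 = 3304 Mb
Time = 3304 / 730
Time = 4.526 seconds


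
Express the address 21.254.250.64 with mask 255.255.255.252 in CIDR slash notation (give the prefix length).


Binary: 11111111.11111111.11111111.11111100
Count leading 1s
Prefix: /30


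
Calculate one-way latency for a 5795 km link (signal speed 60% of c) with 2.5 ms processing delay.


Speed = 0.6 * 3e5 km/s = 180000 km/s
Propagation delay = 5795 / 180000 = 0.0322 s = 32.1944 ms
Processing delay = 2.5 ms
Total one-way latency = 34.6944 ms


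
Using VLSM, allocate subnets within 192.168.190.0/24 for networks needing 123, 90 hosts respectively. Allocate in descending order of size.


123 hosts -> /25 (126 usable): 192.168.190.0/25
90 hosts -> /25 (126 usable): 192.168.190.128/25
Allocation: 192.168.190.0/25 (123 hosts, 126 usable); 192.168.190.128/25 (90 hosts, 126 usable)


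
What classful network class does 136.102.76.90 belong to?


First octet: 136
Binary: 10001000
10xxxxxx -> Class B (128-191)
Class B, default mask 255.255.0.0 (/16)


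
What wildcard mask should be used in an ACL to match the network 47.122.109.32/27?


Subnet mask: 255.255.255.224
Wildcard = 255.255.255.255 - subnet mask
255 - 255 = 0
255 - 255 = 0
255 - 255 = 0
255 - 224 = 31
Wildcard: 0.0.0.31


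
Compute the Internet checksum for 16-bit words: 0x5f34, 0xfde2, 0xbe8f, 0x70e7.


Sum all words (with carry folding):
+ 0x5f34 = 0x5f34
+ 0xfde2 = 0x5d17
+ 0xbe8f = 0x1ba7
+ 0x70e7 = 0x8c8e
One's complement: ~0x8c8e
Checksum = 0x7371


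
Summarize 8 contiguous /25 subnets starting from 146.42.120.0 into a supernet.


Original prefix: /25
Number of subnets: 8 = 2^3
New prefix = 25 - 3 = 22
Supernet: 146.42.120.0/22


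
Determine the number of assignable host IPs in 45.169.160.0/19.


Host bits = 32 - 19 = 13
Total addresses = 2^13 = 8192
Usable = total - 2 (network and broadcast)
Usable hosts: 8190


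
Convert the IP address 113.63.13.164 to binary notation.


113 = 01110001
63 = 00111111
13 = 00001101
164 = 10100100
Binary: 01110001.00111111.00001101.10100100


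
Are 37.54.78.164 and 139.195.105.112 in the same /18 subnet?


Mask: 255.255.192.0
37.54.78.164 AND mask = 37.54.64.0
139.195.105.112 AND mask = 139.195.64.0
No, different subnets (37.54.64.0 vs 139.195.64.0)


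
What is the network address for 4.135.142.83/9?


IP:   00000100.10000111.10001110.01010011
Mask: 11111111.10000000.00000000.00000000
AND operation:
Net:  00000100.10000000.00000000.00000000
Network: 4.128.0.0/9


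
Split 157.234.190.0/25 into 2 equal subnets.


New prefix = 25 + 1 = 26
Each subnet has 64 addresses
  157.234.190.0/26
  157.234.190.64/26
Subnets: 157.234.190.0/26, 157.234.190.64/26


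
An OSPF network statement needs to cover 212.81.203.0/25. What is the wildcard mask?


Subnet mask: 255.255.255.128
Wildcard = 255.255.255.255 - subnet mask
255 - 255 = 0
255 - 255 = 0
255 - 255 = 0
255 - 128 = 127
Wildcard: 0.0.0.127


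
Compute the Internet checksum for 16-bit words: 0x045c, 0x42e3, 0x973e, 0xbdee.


Sum all words (with carry folding):
+ 0x045c = 0x045c
+ 0x42e3 = 0x473f
+ 0x973e = 0xde7d
+ 0xbdee = 0x9c6c
One's complement: ~0x9c6c
Checksum = 0x6393


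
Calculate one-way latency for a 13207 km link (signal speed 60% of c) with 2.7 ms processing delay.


Speed = 0.6 * 3e5 km/s = 180000 km/s
Propagation delay = 13207 / 180000 = 0.0734 s = 73.3722 ms
Processing delay = 2.7 ms
Total one-way latency = 76.0722 ms


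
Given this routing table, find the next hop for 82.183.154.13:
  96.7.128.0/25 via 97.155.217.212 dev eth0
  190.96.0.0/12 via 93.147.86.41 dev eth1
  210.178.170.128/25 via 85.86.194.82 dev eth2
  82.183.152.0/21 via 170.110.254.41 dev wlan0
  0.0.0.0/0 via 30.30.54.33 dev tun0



Longest prefix match for 82.183.154.13:
  /25 96.7.128.0: no
  /12 190.96.0.0: no
  /25 210.178.170.128: no
  /21 82.183.152.0: MATCH
  /0 0.0.0.0: MATCH
Selected: next-hop 170.110.254.41 via wlan0 (matched /21)


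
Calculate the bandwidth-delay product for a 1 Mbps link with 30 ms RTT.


BDP = bandwidth * RTT
= 1 Mbps * 30 ms
= 1 * 1e6 * 30 / 1000 bits
= 30000 bits
= 3750 bytes
= 3.6621 KB
BDP = 30000 bits (3750 bytes)


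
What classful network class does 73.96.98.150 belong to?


First octet: 73
Binary: 01001001
0xxxxxxx -> Class A (1-126)
Class A, default mask 255.0.0.0 (/8)


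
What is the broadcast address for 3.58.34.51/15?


Network: 3.58.0.0/15
Host bits = 17
Set all host bits to 1:
Broadcast: 3.59.255.255


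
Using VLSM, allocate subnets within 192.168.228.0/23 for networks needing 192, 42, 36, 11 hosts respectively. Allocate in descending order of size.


192 hosts -> /24 (254 usable): 192.168.228.0/24
42 hosts -> /26 (62 usable): 192.168.229.0/26
36 hosts -> /26 (62 usable): 192.168.229.64/26
11 hosts -> /28 (14 usable): 192.168.229.128/28
Allocation: 192.168.228.0/24 (192 hosts, 254 usable); 192.168.229.0/26 (42 hosts, 62 usable); 192.168.229.64/26 (36 hosts, 62 usable); 192.168.229.128/28 (11 hosts, 14 usable)


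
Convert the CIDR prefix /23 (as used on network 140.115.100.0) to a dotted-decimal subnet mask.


/23 means 23 network bits, 9 host bits
Binary: 11111111111111111111111000000000
Mask: 255.255.254.0


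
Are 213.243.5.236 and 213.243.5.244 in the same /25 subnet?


Mask: 255.255.255.128
213.243.5.236 AND mask = 213.243.5.128
213.243.5.244 AND mask = 213.243.5.128
Yes, same subnet (213.243.5.128)


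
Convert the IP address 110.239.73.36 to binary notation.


110 = 01101110
239 = 11101111
73 = 01001001
36 = 00100100
Binary: 01101110.11101111.01001001.00100100


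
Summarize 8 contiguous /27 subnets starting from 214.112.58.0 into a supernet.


Original prefix: /27
Number of subnets: 8 = 2^3
New prefix = 27 - 3 = 24
Supernet: 214.112.58.0/24


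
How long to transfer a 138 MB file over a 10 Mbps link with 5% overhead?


Effective throughput = 10 * (1 - 5/100) = 9.5 Mbps
File size in Mb = 138 * 8 = 1104 Mb
Time = 1104 / 9.5
Time = 116.2105 seconds


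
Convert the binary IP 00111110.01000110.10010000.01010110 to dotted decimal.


00111110 = 62
01000110 = 70
10010000 = 144
01010110 = 86
IP: 62.70.144.86


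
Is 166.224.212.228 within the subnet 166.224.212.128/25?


Subnet network: 166.224.212.128
Test IP AND mask: 166.224.212.128
Yes, 166.224.212.228 is in 166.224.212.128/25


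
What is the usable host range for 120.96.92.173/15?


Network: 120.96.0.0
Broadcast: 120.97.255.255
First usable = network + 1
Last usable = broadcast - 1
Range: 120.96.0.1 to 120.97.255.254


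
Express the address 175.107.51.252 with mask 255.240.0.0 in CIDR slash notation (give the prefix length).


Binary: 11111111.11110000.00000000.00000000
Count leading 1s
Prefix: /12


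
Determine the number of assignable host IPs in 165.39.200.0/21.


Host bits = 32 - 21 = 11
Total addresses = 2^11 = 2048
Usable = total - 2 (network and broadcast)
Usable hosts: 2046


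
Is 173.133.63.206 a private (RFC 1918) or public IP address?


RFC 1918 private ranges:
  10.0.0.0/8 (10.0.0.0 - 10.255.255.255)
  172.16.0.0/12 (172.16.0.0 - 172.31.255.255)
  192.168.0.0/16 (192.168.0.0 - 192.168.255.255)
Public (not in any RFC 1918 range)


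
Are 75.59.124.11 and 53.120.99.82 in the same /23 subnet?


Mask: 255.255.254.0
75.59.124.11 AND mask = 75.59.124.0
53.120.99.82 AND mask = 53.120.98.0
No, different subnets (75.59.124.0 vs 53.120.98.0)


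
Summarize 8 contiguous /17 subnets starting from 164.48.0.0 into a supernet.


Original prefix: /17
Number of subnets: 8 = 2^3
New prefix = 17 - 3 = 14
Supernet: 164.48.0.0/14


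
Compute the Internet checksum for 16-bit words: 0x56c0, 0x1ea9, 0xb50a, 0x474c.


Sum all words (with carry folding):
+ 0x56c0 = 0x56c0
+ 0x1ea9 = 0x7569
+ 0xb50a = 0x2a74
+ 0x474c = 0x71c0
One's complement: ~0x71c0
Checksum = 0x8e3f


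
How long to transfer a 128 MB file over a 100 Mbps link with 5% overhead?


Effective throughput = 100 * (1 - 5/100) = 95 Mbps
File size in Mb = 128 * 8 = 1024 Mb
Time = 1024 / 95
Time = 10.7789 seconds


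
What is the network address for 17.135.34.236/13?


IP:   00010001.10000111.00100010.11101100
Mask: 11111111.11111000.00000000.00000000
AND operation:
Net:  00010001.10000000.00000000.00000000
Network: 17.128.0.0/13


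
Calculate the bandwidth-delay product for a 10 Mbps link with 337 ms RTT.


BDP = bandwidth * RTT
= 10 Mbps * 337 ms
= 10 * 1e6 * 337 / 1000 bits
= 3370000 bits
= 421250 bytes
= 411.377 KB
BDP = 3370000 bits (421250 bytes)


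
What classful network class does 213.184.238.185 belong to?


First octet: 213
Binary: 11010101
110xxxxx -> Class C (192-223)
Class C, default mask 255.255.255.0 (/24)


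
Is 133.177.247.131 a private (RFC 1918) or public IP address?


RFC 1918 private ranges:
  10.0.0.0/8 (10.0.0.0 - 10.255.255.255)
  172.16.0.0/12 (172.16.0.0 - 172.31.255.255)
  192.168.0.0/16 (192.168.0.0 - 192.168.255.255)
Public (not in any RFC 1918 range)


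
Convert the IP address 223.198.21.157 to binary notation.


223 = 11011111
198 = 11000110
21 = 00010101
157 = 10011101
Binary: 11011111.11000110.00010101.10011101


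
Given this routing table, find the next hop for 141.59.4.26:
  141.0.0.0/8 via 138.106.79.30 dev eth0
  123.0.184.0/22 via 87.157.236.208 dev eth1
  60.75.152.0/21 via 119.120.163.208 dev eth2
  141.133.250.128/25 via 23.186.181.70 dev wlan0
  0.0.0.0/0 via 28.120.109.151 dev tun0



Longest prefix match for 141.59.4.26:
  /8 141.0.0.0: MATCH
  /22 123.0.184.0: no
  /21 60.75.152.0: no
  /25 141.133.250.128: no
  /0 0.0.0.0: MATCH
Selected: next-hop 138.106.79.30 via eth0 (matched /8)


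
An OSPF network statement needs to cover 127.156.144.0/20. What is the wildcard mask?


Subnet mask: 255.255.240.0
Wildcard = 255.255.255.255 - subnet mask
255 - 255 = 0
255 - 255 = 0
255 - 240 = 15
255 - 0 = 255
Wildcard: 0.0.15.255


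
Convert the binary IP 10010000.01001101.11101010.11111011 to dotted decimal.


10010000 = 144
01001101 = 77
11101010 = 234
11111011 = 251
IP: 144.77.234.251


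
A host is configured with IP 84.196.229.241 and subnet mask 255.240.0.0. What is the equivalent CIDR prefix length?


Binary: 11111111.11110000.00000000.00000000
Count leading 1s
Prefix: /12


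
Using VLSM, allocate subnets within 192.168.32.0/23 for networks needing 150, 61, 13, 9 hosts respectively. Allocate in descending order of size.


150 hosts -> /24 (254 usable): 192.168.32.0/24
61 hosts -> /26 (62 usable): 192.168.33.0/26
13 hosts -> /28 (14 usable): 192.168.33.64/28
9 hosts -> /28 (14 usable): 192.168.33.80/28
Allocation: 192.168.32.0/24 (150 hosts, 254 usable); 192.168.33.0/26 (61 hosts, 62 usable); 192.168.33.64/28 (13 hosts, 14 usable); 192.168.33.80/28 (9 hosts, 14 usable)


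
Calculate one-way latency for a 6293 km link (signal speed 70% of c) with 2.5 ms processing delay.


Speed = 0.7 * 3e5 km/s = 210000 km/s
Propagation delay = 6293 / 210000 = 0.03 s = 29.9667 ms
Processing delay = 2.5 ms
Total one-way latency = 32.4667 ms


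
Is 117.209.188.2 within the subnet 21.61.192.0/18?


Subnet network: 21.61.192.0
Test IP AND mask: 117.209.128.0
No, 117.209.188.2 is not in 21.61.192.0/18


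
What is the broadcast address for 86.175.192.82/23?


Network: 86.175.192.0/23
Host bits = 9
Set all host bits to 1:
Broadcast: 86.175.193.255


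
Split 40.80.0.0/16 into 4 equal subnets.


New prefix = 16 + 2 = 18
Each subnet has 16384 addresses
  40.80.0.0/18
  40.80.64.0/18
  40.80.128.0/18
  40.80.192.0/18
Subnets: 40.80.0.0/18, 40.80.64.0/18, 40.80.128.0/18, 40.80.192.0/18


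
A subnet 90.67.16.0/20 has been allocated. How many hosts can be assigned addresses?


Host bits = 32 - 20 = 12
Total addresses = 2^12 = 4096
Usable = total - 2 (network and broadcast)
Usable hosts: 4094


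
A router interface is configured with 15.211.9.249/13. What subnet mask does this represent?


/13 means 13 network bits, 19 host bits
Binary: 11111111111110000000000000000000
Mask: 255.248.0.0


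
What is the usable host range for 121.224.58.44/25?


Network: 121.224.58.0
Broadcast: 121.224.58.127
First usable = network + 1
Last usable = broadcast - 1
Range: 121.224.58.1 to 121.224.58.126


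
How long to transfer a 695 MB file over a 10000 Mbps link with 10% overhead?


Effective throughput = 10000 * (1 - 10/100) = 9000 Mbps
File size in Mb = 695 * 8 = 5560 Mb
Time = 5560 / 9000
Time = 0.6178 seconds


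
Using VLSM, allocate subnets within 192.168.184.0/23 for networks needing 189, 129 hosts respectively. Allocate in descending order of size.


189 hosts -> /24 (254 usable): 192.168.184.0/24
129 hosts -> /24 (254 usable): 192.168.185.0/24
Allocation: 192.168.184.0/24 (189 hosts, 254 usable); 192.168.185.0/24 (129 hosts, 254 usable)


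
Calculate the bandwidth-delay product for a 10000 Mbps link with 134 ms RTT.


BDP = bandwidth * RTT
= 10000 Mbps * 134 ms
= 10000 * 1e6 * 134 / 1000 bits
= 1340000000 bits
= 167500000 bytes
= 163574.2188 KB
BDP = 1340000000 bits (167500000 bytes)


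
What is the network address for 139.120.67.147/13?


IP:   10001011.01111000.01000011.10010011
Mask: 11111111.11111000.00000000.00000000
AND operation:
Net:  10001011.01111000.00000000.00000000
Network: 139.120.0.0/13


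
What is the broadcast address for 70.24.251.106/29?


Network: 70.24.251.104/29
Host bits = 3
Set all host bits to 1:
Broadcast: 70.24.251.111


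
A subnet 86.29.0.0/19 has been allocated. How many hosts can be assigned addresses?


Host bits = 32 - 19 = 13
Total addresses = 2^13 = 8192
Usable = total - 2 (network and broadcast)
Usable hosts: 8190


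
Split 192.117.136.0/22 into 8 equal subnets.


New prefix = 22 + 3 = 25
Each subnet has 128 addresses
  192.117.136.0/25
  192.117.136.128/25
  192.117.137.0/25
  192.117.137.128/25
  192.117.138.0/25
  192.117.138.128/25
  192.117.139.0/25
  192.117.139.128/25
Subnets: 192.117.136.0/25, 192.117.136.128/25, 192.117.137.0/25, 192.117.137.128/25, 192.117.138.0/25, 192.117.138.128/25, 192.117.139.0/25, 192.117.139.128/25


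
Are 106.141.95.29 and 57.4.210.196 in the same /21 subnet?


Mask: 255.255.248.0
106.141.95.29 AND mask = 106.141.88.0
57.4.210.196 AND mask = 57.4.208.0
No, different subnets (106.141.88.0 vs 57.4.208.0)


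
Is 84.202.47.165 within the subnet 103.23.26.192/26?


Subnet network: 103.23.26.192
Test IP AND mask: 84.202.47.128
No, 84.202.47.165 is not in 103.23.26.192/26


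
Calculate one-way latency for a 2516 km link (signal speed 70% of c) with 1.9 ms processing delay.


Speed = 0.7 * 3e5 km/s = 210000 km/s
Propagation delay = 2516 / 210000 = 0.012 s = 11.981 ms
Processing delay = 1.9 ms
Total one-way latency = 13.881 ms


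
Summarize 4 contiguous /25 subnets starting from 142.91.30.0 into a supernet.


Original prefix: /25
Number of subnets: 4 = 2^2
New prefix = 25 - 2 = 23
Supernet: 142.91.30.0/23


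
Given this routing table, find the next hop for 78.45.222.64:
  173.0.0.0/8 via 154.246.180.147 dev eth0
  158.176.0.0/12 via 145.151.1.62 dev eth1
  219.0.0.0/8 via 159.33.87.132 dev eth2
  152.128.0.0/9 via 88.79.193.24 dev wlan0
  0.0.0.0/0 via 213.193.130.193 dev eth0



Longest prefix match for 78.45.222.64:
  /8 173.0.0.0: no
  /12 158.176.0.0: no
  /8 219.0.0.0: no
  /9 152.128.0.0: no
  /0 0.0.0.0: MATCH
Selected: next-hop 213.193.130.193 via eth0 (matched /0)


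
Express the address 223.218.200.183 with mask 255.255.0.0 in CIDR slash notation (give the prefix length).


Binary: 11111111.11111111.00000000.00000000
Count leading 1s
Prefix: /16


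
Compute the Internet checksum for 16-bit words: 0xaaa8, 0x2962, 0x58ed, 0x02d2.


Sum all words (with carry folding):
+ 0xaaa8 = 0xaaa8
+ 0x2962 = 0xd40a
+ 0x58ed = 0x2cf8
+ 0x02d2 = 0x2fca
One's complement: ~0x2fca
Checksum = 0xd035


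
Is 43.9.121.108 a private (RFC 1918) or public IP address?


RFC 1918 private ranges:
  10.0.0.0/8 (10.0.0.0 - 10.255.255.255)
  172.16.0.0/12 (172.16.0.0 - 172.31.255.255)
  192.168.0.0/16 (192.168.0.0 - 192.168.255.255)
Public (not in any RFC 1918 range)


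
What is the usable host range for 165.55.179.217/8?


Network: 165.0.0.0
Broadcast: 165.255.255.255
First usable = network + 1
Last usable = broadcast - 1
Range: 165.0.0.1 to 165.255.255.254


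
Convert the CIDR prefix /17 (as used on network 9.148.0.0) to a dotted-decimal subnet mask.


/17 means 17 network bits, 15 host bits
Binary: 11111111111111111000000000000000
Mask: 255.255.128.0


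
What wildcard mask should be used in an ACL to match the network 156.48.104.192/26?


Subnet mask: 255.255.255.192
Wildcard = 255.255.255.255 - subnet mask
255 - 255 = 0
255 - 255 = 0
255 - 255 = 0
255 - 192 = 63
Wildcard: 0.0.0.63


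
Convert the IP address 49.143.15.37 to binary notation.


49 = 00110001
143 = 10001111
15 = 00001111
37 = 00100101
Binary: 00110001.10001111.00001111.00100101


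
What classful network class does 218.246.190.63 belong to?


First octet: 218
Binary: 11011010
110xxxxx -> Class C (192-223)
Class C, default mask 255.255.255.0 (/24)


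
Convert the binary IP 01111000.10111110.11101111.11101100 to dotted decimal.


01111000 = 120
10111110 = 190
11101111 = 239
11101100 = 236
IP: 120.190.239.236


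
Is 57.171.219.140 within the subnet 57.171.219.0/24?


Subnet network: 57.171.219.0
Test IP AND mask: 57.171.219.0
Yes, 57.171.219.140 is in 57.171.219.0/24


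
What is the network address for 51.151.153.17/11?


IP:   00110011.10010111.10011001.00010001
Mask: 11111111.11100000.00000000.00000000
AND operation:
Net:  00110011.10000000.00000000.00000000
Network: 51.128.0.0/11


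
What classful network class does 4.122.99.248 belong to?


First octet: 4
Binary: 00000100
0xxxxxxx -> Class A (1-126)
Class A, default mask 255.0.0.0 (/8)


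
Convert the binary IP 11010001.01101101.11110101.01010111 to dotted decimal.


11010001 = 209
01101101 = 109
11110101 = 245
01010111 = 87
IP: 209.109.245.87


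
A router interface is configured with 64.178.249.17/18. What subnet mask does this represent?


/18 means 18 network bits, 14 host bits
Binary: 11111111111111111100000000000000
Mask: 255.255.192.0


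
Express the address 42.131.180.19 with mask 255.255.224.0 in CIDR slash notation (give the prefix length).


Binary: 11111111.11111111.11100000.00000000
Count leading 1s
Prefix: /19
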